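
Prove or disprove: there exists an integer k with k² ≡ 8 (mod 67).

No, no such integer exists.

67 is prime, so by Euler's criterion 8 is a square mod 67 iff 8^((67−1)/2) = 8^33 ≡ 1 (mod 67).
Repeated squaring mod 67: 8^2 = 64 ≡ 64; 8^4 ≡ 64² = 4096 ≡ 9; 8^8 ≡ 9² = 81 ≡ 14; 8^16 ≡ 14² = 196 ≡ 62; 8^32 ≡ 62² = 3844 ≡ 25.
Since 33 = 32 + 1, 8^33 ≡ 25 · 8; multiplying out mod 67: 25·8 = 200 ≡ 66. Thus 8^33 ≡ 66 ≡ −1 (mod 67).
By Euler's criterion 8 is a quadratic non-residue mod 67: no k satisfies k² ≡ 8 (mod 67).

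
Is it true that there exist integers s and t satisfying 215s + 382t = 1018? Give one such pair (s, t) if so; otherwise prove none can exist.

s = 122, t = -66

215 and 382 are coprime, so 215s + 382t ranges over all of ℤ.
Run the Euclidean algorithm on 382 and 215: 382 = 1·215 + 167, 215 = 1·167 + 48, 167 = 3·48 + 23, 48 = 2·23 + 2, 23 = 11·2 + 1, 2 = 2·1 + 0.
Working back up the chain: 1 = 23 − 11·2 = 23 − 11·(48 − 2·23) = −11·48 + 23·23 = −11·48 + 23·(167 − 3·48) = 23·167 − 80·48 = 23·167 − 80·(215 − 1·167) = −80·215 + 103·167 = −80·215 + 103·(382 − 1·215) = 103·382 − 183·215. So 215·(-183) + 382·103 = 1.
Times 1018: 215·(-186294) + 382·104854 = 1018, so (-186294, 104854) solves it.
Adding 488·382 to s and subtracting 488·215 from t gives the tidier solution (122, -66).
Indeed 215·122 + 382·(-66) = 26230 − 25212 = 1018.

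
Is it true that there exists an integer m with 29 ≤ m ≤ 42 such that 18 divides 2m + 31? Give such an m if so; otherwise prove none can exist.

No, no such integer m in that range exists.

At m = 29, 2·29 + 31 = 89 ≡ 17 (mod 18), and each step in m adds 2, giving residues 17, 1, 3, 5, 7, 9, 11, 13, 15, 17, 1, 3, 5, 7 for m = 29, 30, …, 42.
Since 0 is absent from this list, 18 ∤ 2m + 31 for every m with 29 ≤ m ≤ 42.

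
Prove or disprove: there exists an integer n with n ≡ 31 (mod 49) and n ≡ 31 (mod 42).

gcd(49, 42) = 7. A simultaneous solution exists iff 31 ≡ 31 (mod 7); here 31 mod 7 = 3 = 31 mod 7, so it does.
In fact n = 31 itself already satisfies 31 mod 42 = 31.
Verify: 31 = 0·49 + 31 and 31 = 0·42 + 31. ✓

n = 31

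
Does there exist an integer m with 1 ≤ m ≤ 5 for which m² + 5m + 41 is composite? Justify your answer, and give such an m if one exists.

m = 5

At m = 5: 5² + 5·5 + 41 = 91 = 7·13, which is composite.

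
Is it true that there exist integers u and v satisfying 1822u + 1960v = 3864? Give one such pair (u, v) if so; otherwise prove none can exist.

u = 952, v = -883

Since gcd(1822, 1960) = 2 and 3864 = 2·1932, Bézout's identity guarantees a solution.
Dividing through by 2 reduces the equation to 911u + 980v = 1932.
Run the Euclidean algorithm on 980 and 911: 980 = 1·911 + 69, 911 = 13·69 + 14, 69 = 4·14 + 13, 14 = 1·13 + 1, 13 = 13·1 + 0.
Back-substituting, 1 = 14 − 1·13 = 14 − (69 − 4·14) = −69 + 5·14 = −69 + 5·(911 − 13·69) = 5·911 − 66·69 = 5·911 − 66·(980 − 1·911) = −66·980 + 71·911; that is, 911·71 + 980·(-66) = 1.
Times 1932: 911·137172 + 980·(-127512) = 1932, so (137172, -127512) solves it.
The general solution is u = 137172 + 980k, v = -127512 − 911k; taking k = -139 gives the smaller pair u = 952, v = -883.
Check: 1822·952 + 1960·(-883) = 1734544 − 1730680 = 3864. ✓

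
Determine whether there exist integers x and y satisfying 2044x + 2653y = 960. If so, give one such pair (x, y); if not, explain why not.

No such integers exist.

Any value of 2044x + 2653y is a multiple of gcd(2044, 2653) = 7.
However 960 leaves remainder 1 on division by 7.
Hence no integers x, y satisfy the equation.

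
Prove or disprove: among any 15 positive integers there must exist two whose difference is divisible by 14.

True.

Partition the integers by their residue mod 14; there are 14 classes.
Placing 15 integers into 14 classes, some class receives at least two — say a and b.
Then a ≡ b (mod 14), i.e. 14 ∣ (a − b).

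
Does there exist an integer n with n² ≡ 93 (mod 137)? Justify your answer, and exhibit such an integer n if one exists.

n = 40 works: 40² = 1600, and 1600 − 93 = 1507 = 11·137.

n = 40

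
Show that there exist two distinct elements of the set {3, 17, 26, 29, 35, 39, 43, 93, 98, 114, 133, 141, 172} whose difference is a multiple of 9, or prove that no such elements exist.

The pair (3, 39) works.

3 mod 9 = 3 and 39 mod 9 = 3, so 39 − 3 = 36 = 4·9.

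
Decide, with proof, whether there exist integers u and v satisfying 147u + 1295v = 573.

There are no such integers.

Any value of 147u + 1295v is a multiple of gcd(147, 1295) = 7.
However 573 leaves remainder 6 on division by 7.
So the equation is unsolvable over ℤ.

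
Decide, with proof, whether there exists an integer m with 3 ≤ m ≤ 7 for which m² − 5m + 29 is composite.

At m = 6: 6² − 5·6 + 29 = 35 = 5·7, which is composite.

m = 6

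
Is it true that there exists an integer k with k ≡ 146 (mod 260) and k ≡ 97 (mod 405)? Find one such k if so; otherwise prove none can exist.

gcd(260, 405) = 5. If k ≡ 146 (mod 260) and k ≡ 97 (mod 405), then k ≡ 146 (mod 5) and k ≡ 97 (mod 5).
However 146 ≡ 1 and 97 ≡ 2 (mod 5), and 1 ≠ 2.
So no integer satisfies both congruences.

There is no such integer.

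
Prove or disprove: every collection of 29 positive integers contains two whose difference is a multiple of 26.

There are exactly 26 possible remainders on division by 26.
Since 29 > 26, two of the 29 integers must share a residue class by the pigeonhole principle; call them a and b.
Their difference a − b is then a multiple of 26.

Yes.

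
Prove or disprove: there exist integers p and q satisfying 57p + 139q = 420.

p = 22, q = -6

Since gcd(57, 139) = 1, every integer is an integer combination of 57 and 139.
Dividing repeatedly: 139 = 2·57 + 25, 57 = 2·25 + 7, 25 = 3·7 + 4, 7 = 1·4 + 3, 4 = 1·3 + 1, 3 = 3·1 + 0.
Back-substituting, 1 = 4 − 1·3 = 4 − (7 − 1·4) = −7 + 2·4 = −7 + 2·(25 − 3·7) = 2·25 − 7·7 = 2·25 − 7·(57 − 2·25) = −7·57 + 16·25 = −7·57 + 16·(139 − 2·57) = 16·139 − 39·57; that is, 57·(-39) + 139·16 = 1.
Times 420: 57·(-16380) + 139·6720 = 420, so (-16380, 6720) solves it.
Adding 118·139 to p and subtracting 118·57 from q gives the tidier solution (22, -6).
Indeed 57·22 + 139·(-6) = 1254 − 834 = 420.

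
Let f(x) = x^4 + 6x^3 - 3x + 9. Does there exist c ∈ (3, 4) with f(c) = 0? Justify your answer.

The endpoint values f(3) = 243 and f(4) = 637 are both positive. Claim: f(x) > 0 for every x in (3, 4).
Shift to the endpoint 3: with x = 3 + u (0 < u < 1), one computes f(3 + u) = u^4 + 18u^3 + 108u^2 + 267u + 243.
All 5 nonzero coefficients of this polynomial in u are positive; hence for u > 0 the value is a sum of positive terms (the constant 243 among them).
Therefore f(x) > 0 throughout (3, 4), and f has no zero there.

f has no root in that interval.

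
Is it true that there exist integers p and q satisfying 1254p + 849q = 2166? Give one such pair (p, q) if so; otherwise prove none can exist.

p = 259, q = -380

Since gcd(1254, 849) = 3 and 2166 = 3·722, Bézout's identity guarantees a solution.
Dividing through by 3 reduces the equation to 418p + 283q = 722.
Euclidean algorithm: 418 = 1·283 + 135, 283 = 2·135 + 13, 135 = 10·13 + 5, 13 = 2·5 + 3, 5 = 1·3 + 2, 3 = 1·2 + 1, 2 = 2·1 + 0.
Unwinding: 1 = 3 − 1·2 = 3 − (5 − 1·3) = −5 + 2·3 = −5 + 2·(13 − 2·5) = 2·13 − 5·5 = 2·13 − 5·(135 − 10·13) = −5·135 + 52·13 = −5·135 + 52·(283 − 2·135) = 52·283 − 109·135 = 52·283 − 109·(418 − 1·283) = −109·418 + 161·283, i.e. 418·(-109) + 283·161 = 1.
Scaling by 722 gives the particular solution (p, q) = (-78698, 116242).
The general solution is p = -78698 + 283k, q = 116242 − 418k; taking k = 279 gives the smaller pair p = 259, q = -380.
Check: 1254·259 + 849·(-380) = 324786 − 322620 = 2166. ✓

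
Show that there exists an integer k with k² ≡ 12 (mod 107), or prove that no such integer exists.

k = 71 works: 71² = 5041, and 5041 − 12 = 5029 = 47·107.

k = 71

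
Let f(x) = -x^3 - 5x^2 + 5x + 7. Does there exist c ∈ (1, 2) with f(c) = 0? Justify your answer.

Yes, such a c exists.

f(1) = 6 and f(2) = -11, which have opposite signs.
f is continuous everywhere (it is a polynomial), in particular on [1, 2].
By the Intermediate Value Theorem f must vanish at some point of (1, 2).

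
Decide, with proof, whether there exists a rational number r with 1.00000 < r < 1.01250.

Look for a denominator N such that an integer falls strictly between N·1.00000 and N·1.01250. N = 81 works: 81·1.00000 = 81.00000 < 82 < 82.01250 = 81·1.01250.
So r = 82/81 works: it is a ratio of integers, and dividing 81·1.00000 < 82 < 81·1.01250 through by 81 gives 1.00000 < 82/81 < 1.01250.

r = 82/81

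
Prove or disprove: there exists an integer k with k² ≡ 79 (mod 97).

k = 51 works: 51² = 2601, and 2601 − 79 = 2522 = 26·97.

k = 51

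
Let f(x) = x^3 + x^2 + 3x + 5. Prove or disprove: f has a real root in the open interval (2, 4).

Evaluate at the endpoints: f(2) = 23, f(4) = 97 — same sign (positive).
f'(x) = 3x^2 + 2x + 3 has discriminant 2² − 4·3·3 = -32 < 0, so f' has no real roots and is positive for every real x.
Hence f is strictly increasing on ℝ, and in particular on [2, 4]. A strictly monotone function with same-sign endpoint values stays positive on the whole interval, so f has no zero in (2, 4).

f has no root in that interval.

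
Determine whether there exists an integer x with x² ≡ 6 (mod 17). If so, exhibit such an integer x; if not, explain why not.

Since (17 − x)² ≡ x² (mod 17), it suffices to square x = 0, 1, …, 8: the residues are 0, 1, 4, 9, 16, 8, 2, 15, 13.
The set of squares mod 17 is therefore {0, 1, 2, 4, 8, 9, 13, 15, 16}, which does not contain 6.
Hence no integer x has x² ≡ 6 (mod 17).

There is no such integer.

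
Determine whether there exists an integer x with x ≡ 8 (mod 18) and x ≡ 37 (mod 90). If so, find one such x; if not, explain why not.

Reduce both congruences modulo 18, which divides 18 and 90: they say x ≡ 8 (mod 18) and x ≡ 37 (mod 18).
These are incompatible: 8 − 37 = -29 is not divisible by 18.
Therefore no such x exists.

No, no such integer exists.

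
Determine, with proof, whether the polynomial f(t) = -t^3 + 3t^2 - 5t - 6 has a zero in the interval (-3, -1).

No such root exists.

f(-3) = 63 and f(-1) = 3, both positive.
The derivative f'(t) = -3t^2 + 6t - 5 is a quadratic with discriminant 6² − 4·(-3)·(-5) = -24 < 0; it never vanishes, so it is always negative (sign of the leading coefficient).
Hence f is strictly decreasing on ℝ, and in particular on [-3, -1]. A strictly monotone function with same-sign endpoint values stays positive on the whole interval, so f has no zero in (-3, -1).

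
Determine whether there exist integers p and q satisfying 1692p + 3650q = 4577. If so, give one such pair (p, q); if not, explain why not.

gcd(1692, 3650) = 2, so every integer of the form 1692p + 3650q is a multiple of 2.
But 4577 = 2·2288 + 1, so 2 ∤ 4577.
Hence no integers p, q satisfy the equation.

There are no such integers.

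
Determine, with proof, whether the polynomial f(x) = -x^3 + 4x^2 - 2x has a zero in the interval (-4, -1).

f has no root in that interval.

f(-4) = 136 and f(-1) = 7, both positive, so a sign-change argument is unavailable; we show f keeps this sign on the whole interval.
Substitute x = -1 − u, where 0 < u < 3 on the interval. Expanding, f(-1 − u) = u^3 + 7u^2 + 13u + 7.
The nonzero coefficients here are all positive, so for u > 0 every term is positive (or zero), and the constant term 7 is strictly positive.
So f is strictly positive on (-4, -1); no root exists in the interval.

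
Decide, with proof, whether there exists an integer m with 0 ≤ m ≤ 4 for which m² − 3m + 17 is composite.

m = 2

At m = 2: 2² − 3·2 + 17 = 15 = 3·5, which is composite.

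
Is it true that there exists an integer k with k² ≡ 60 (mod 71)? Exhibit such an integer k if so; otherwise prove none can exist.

k = 29 works: 29² = 841, and 841 − 60 = 781 = 11·71.

k = 29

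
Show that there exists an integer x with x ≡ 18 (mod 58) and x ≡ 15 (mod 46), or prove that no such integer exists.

There is no such integer.

Both moduli are multiples of 2 = gcd(58, 46), so any solution would satisfy x ≡ 18 and x ≡ 15 modulo 2 simultaneously.
However 18 ≡ 0 and 15 ≡ 1 (mod 2), and 0 ≠ 1.
Hence the system has no solution.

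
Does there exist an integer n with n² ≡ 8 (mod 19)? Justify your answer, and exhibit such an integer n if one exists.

No such integer exists.

Since (19 − n)² ≡ n² (mod 19), it suffices to square n = 0, 1, …, 9: the residues are 0, 1, 4, 9, 16, 6, 17, 11, 7, 5.
The set of squares mod 19 is therefore {0, 1, 4, 5, 6, 7, 9, 11, 16, 17}, which does not contain 8.
Therefore n² ≡ 8 (mod 19) has no solution.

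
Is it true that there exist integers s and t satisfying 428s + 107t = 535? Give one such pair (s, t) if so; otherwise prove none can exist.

s = 0, t = 5

Since gcd(428, 107) = 107 and 535 = 107·5, Bézout's identity guarantees a solution.
Dividing through by 107 reduces the equation to 4s + 1t = 5.
The coefficient of t is 1, so setting s = 0 and t = 5 already solves it.
Indeed 428·0 + 107·5 = 0 + 535 = 535.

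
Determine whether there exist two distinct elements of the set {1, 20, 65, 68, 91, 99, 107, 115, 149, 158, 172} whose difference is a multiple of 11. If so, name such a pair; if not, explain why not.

No such pair exists.

Reduce each element modulo 11: 1↦1, 20↦9, 65↦10, 68↦2, 91↦3, 99↦0, 107↦8, 115↦5, 149↦6, 158↦4, 172↦7.
All 11 residues are distinct, so no two elements differ by a multiple of 11.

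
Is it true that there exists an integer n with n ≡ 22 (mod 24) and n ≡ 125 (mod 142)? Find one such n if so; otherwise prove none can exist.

No, no such integer exists.

Both moduli are multiples of 2 = gcd(24, 142), so any solution would satisfy n ≡ 22 and n ≡ 125 modulo 2 simultaneously.
However 22 ≡ 0 and 125 ≡ 1 (mod 2), and 0 ≠ 1.
So no integer satisfies both congruences.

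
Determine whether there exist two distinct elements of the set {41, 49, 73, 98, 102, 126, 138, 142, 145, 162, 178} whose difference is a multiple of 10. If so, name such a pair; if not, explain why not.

98 mod 10 = 8 and 138 mod 10 = 8, so 138 − 98 = 40 = 4·10.

98 and 138 are such a pair.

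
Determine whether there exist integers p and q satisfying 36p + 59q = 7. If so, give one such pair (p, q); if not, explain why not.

p = 51, q = -31

36 and 59 are coprime, so 36p + 59q ranges over all of ℤ.
Run the Euclidean algorithm on 59 and 36: 59 = 1·36 + 23, 36 = 1·23 + 13, 23 = 1·13 + 10, 13 = 1·10 + 3, 10 = 3·3 + 1, 3 = 3·1 + 0.
Back-substituting, 1 = 10 − 3·3 = 10 − 3·(13 − 1·10) = −3·13 + 4·10 = −3·13 + 4·(23 − 1·13) = 4·23 − 7·13 = 4·23 − 7·(36 − 1·23) = −7·36 + 11·23 = −7·36 + 11·(59 − 1·36) = 11·59 − 18·36; that is, 36·(-18) + 59·11 = 1.
Scaling by 7 gives the particular solution (p, q) = (-126, 77).
Shifting by a multiple of (59, −36) keeps it a solution: p = -126 + 3·59 = 51, q = 77 − 3·36 = -31.
Check: 36·51 + 59·(-31) = 1836 − 1829 = 7. ✓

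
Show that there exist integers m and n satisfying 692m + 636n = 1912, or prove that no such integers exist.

m = 125, n = -133

Since gcd(692, 636) = 4 and 1912 = 4·478, Bézout's identity guarantees a solution.
Dividing through by 4 reduces the equation to 173m + 159n = 478.
Dividing repeatedly: 173 = 1·159 + 14, 159 = 11·14 + 5, 14 = 2·5 + 4, 5 = 1·4 + 1, 4 = 4·1 + 0.
Working back up the chain: 1 = 5 − 1·4 = 5 − (14 − 2·5) = −14 + 3·5 = −14 + 3·(159 − 11·14) = 3·159 − 34·14 = 3·159 − 34·(173 − 1·159) = −34·173 + 37·159. So 173·(-34) + 159·37 = 1.
Scaling by 478 gives the particular solution (m, n) = (-16252, 17686).
Adding 103·159 to m and subtracting 103·173 from n gives the tidier solution (125, -133).
Indeed 692·125 + 636·(-133) = 86500 − 84588 = 1912.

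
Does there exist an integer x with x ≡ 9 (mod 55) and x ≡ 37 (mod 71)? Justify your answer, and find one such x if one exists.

gcd(55, 71) = 1, so the Chinese Remainder Theorem guarantees exactly one residue class mod 3905 satisfying both.
Any solution of the first congruence is x = 9 + 55t; substituting into the second, 55t ≡ 37 − 9 ≡ 28 (mod 71).
Invert 55 mod 71 by the Euclidean algorithm: 71 = 1·55 + 16, 55 = 3·16 + 7, 16 = 2·7 + 2, 7 = 3·2 + 1, 2 = 2·1 + 0; back-substituting, 1 = 7 − 3·2 = 7 − 3·(16 − 2·7) = −3·16 + 7·7 = −3·16 + 7·(55 − 3·16) = 7·55 − 24·16 = 7·55 − 24·(71 − 1·55) = −24·71 + 31·55. Hence 55·31 ≡ 1, so 55⁻¹ ≡ 31 (mod 71).
Therefore t ≡ 31·28 = 868 ≡ 16 (mod 71).
Taking t = 16 gives x = 9 + 55·16 = 889.
Verify: 889 = 16·55 + 9 and 889 = 12·71 + 37. ✓

x = 889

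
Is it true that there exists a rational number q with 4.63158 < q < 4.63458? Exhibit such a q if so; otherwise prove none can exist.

Look for a denominator N such that an integer falls strictly between N·4.63158 and N·4.63458. N = 30 works: 30·4.63158 = 138.94740 < 139 < 139.03740 = 30·4.63458.
Dividing back, 4.63158 < 139/30 < 4.63458, and 139/30 is rational.

q = 139/30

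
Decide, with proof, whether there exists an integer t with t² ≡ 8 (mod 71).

t = 24 works: 24² = 576, and 576 − 8 = 568 = 8·71.

t = 24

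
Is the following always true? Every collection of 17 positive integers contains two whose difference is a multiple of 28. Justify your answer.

No, the set {93, 94, 95, 96, 97, 98, 99, 100, 101, 102, 103, 104, 105, 106, 107, 108, 109} is a counterexample.

Try 17 consecutive integers, 93, 94, …, 109. Their remainders mod 28 are 9, 10, 11, 12, 13, 14, 15, 16, 17, 18, 19, 20, 21, 22, 23, 24, 25 — pairwise different, as any 17 ≤ 28 consecutive integers have distinct residues.
The differences between them range over 1, …, 16, none of which is divisible by 28.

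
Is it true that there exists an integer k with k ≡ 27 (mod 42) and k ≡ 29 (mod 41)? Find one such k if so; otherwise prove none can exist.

The moduli 42 and 41 are coprime, so by the Chinese Remainder Theorem a unique solution modulo 1722 exists.
Write k = 27 + 42t and require 27 + 42t ≡ 29 (mod 41), i.e. 42t ≡ 2 (mod 41).
42 ≡ 1 (mod 41), so this reads 1t ≡ 2 (mod 41). So t ≡ 2 (mod 41).
With t = 2: k = 27 + 42·2 = 111.
Indeed 111 ≡ 27 (mod 42) and 111 ≡ 29 (mod 41).

k = 111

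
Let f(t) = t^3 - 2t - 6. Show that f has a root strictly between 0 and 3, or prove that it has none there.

f(0) = -6 and f(3) = 15, which have opposite signs.
f is continuous everywhere (it is a polynomial), in particular on [0, 3].
By the Intermediate Value Theorem, f takes the value 0 somewhere in the open interval.

Yes, f has a root in the interval.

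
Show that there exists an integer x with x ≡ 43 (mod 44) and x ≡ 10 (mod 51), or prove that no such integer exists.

The moduli 44 and 51 are coprime, so by the Chinese Remainder Theorem a unique solution modulo 2244 exists.
Write x = 43 + 44t and require 43 + 44t ≡ 10 (mod 51), i.e. 44t ≡ 18 (mod 51).
Invert 44 mod 51 by the Euclidean algorithm: 51 = 1·44 + 7, 44 = 6·7 + 2, 7 = 3·2 + 1, 2 = 2·1 + 0; back-substituting, 1 = 7 − 3·2 = 7 − 3·(44 − 6·7) = −3·44 + 19·7 = −3·44 + 19·(51 − 1·44) = 19·51 − 22·44. Hence 44·(-22) ≡ 1, so 44⁻¹ ≡ -22 ≡ 29 (mod 51).
Multiplying by 29: t ≡ 29·18 = 522 ≡ 12 (mod 51).
With t = 12: x = 43 + 44·12 = 571.
Verify: 571 = 12·44 + 43 and 571 = 11·51 + 10. ✓

x = 571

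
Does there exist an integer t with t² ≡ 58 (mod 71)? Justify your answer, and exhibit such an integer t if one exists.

Take t = 22. Then 22² = 484 = 6·71 + 58, so 22² ≡ 58 (mod 71).

t = 22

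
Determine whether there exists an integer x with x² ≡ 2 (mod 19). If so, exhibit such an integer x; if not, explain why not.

No such integer exists.

Since (19 − x)² ≡ x² (mod 19), it suffices to square x = 0, 1, …, 9: the residues are 0, 1, 4, 9, 16, 6, 17, 11, 7, 5.
So the quadratic residues mod 19 are {0, 1, 4, 5, 6, 7, 9, 11, 16, 17}, and 2 is not among them.
Hence no integer x has x² ≡ 2 (mod 19).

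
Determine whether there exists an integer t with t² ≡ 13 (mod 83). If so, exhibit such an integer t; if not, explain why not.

83 is prime, so by Euler's criterion 13 is a square mod 83 iff 13^((83−1)/2) = 13^41 ≡ 1 (mod 83).
Repeated squaring mod 83: 13^2 = 169 ≡ 3; 13^4 ≡ 3² = 9 ≡ 9; 13^8 ≡ 9² = 81 ≡ 81; 13^16 ≡ 81² = 6561 ≡ 4; 13^32 ≡ 4² = 16 ≡ 16.
Since 41 = 32 + 8 + 1, 13^41 ≡ 16 · 81 · 13; multiplying out mod 83: 16·81 = 1296 ≡ 51, then 51·13 = 663 ≡ 82. Thus 13^41 ≡ 82 ≡ −1 (mod 83).
The value −1 means 13 is a non-residue modulo 83, so t² ≡ 13 (mod 83) is impossible.

No, no such integer exists.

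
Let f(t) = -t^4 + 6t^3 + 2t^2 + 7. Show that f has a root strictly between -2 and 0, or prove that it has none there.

Yes, f has a root in the interval.

f(-2) = -49 and f(0) = 7, which have opposite signs.
f is continuous everywhere (it is a polynomial), in particular on [-2, 0].
By the Intermediate Value Theorem f must vanish at some point of (-2, 0).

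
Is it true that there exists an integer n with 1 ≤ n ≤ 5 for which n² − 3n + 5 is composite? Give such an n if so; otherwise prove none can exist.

At n = 4: 4² − 3·4 + 5 = 9 = 3·3, which is composite.

n = 4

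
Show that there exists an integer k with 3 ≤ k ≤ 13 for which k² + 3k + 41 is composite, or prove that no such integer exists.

k = 7

At k = 7: 7² + 3·7 + 41 = 111 = 3·37, which is composite.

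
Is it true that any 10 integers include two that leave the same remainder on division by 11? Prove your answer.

Take the 10 consecutive integers 45, 46, …, 54: their residues mod 11 are all distinct because 10 ≤ 11.
Hence this collection has no pair with equal remainders mod 11, disproving the claim.

No; for instance {45, 46, 47, 48, 49, 50, 51, 52, 53, 54} is a counterexample.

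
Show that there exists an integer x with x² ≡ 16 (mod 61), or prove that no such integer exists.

Take x = 4. Then 4² = 16, and since 0 ≤ 16 < 61 this is already reduced: 4² ≡ 16 (mod 61).

x = 4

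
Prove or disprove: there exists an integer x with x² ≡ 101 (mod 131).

x = 106

x = 106 works: 106² = 11236, and 11236 − 101 = 11135 = 85·131.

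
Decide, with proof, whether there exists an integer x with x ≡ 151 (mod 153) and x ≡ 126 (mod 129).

There is no such integer.

gcd(153, 129) = 3. If x ≡ 151 (mod 153) and x ≡ 126 (mod 129), then x ≡ 151 (mod 3) and x ≡ 126 (mod 3).
However 151 ≡ 1 and 126 ≡ 0 (mod 3), and 1 ≠ 0.
Therefore no such x exists.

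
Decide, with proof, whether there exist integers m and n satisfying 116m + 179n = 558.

Since gcd(116, 179) = 1, every integer is an integer combination of 116 and 179.
Euclidean algorithm: 179 = 1·116 + 63, 116 = 1·63 + 53, 63 = 1·53 + 10, 53 = 5·10 + 3, 10 = 3·3 + 1, 3 = 3·1 + 0.
Unwinding: 1 = 10 − 3·3 = 10 − 3·(53 − 5·10) = −3·53 + 16·10 = −3·53 + 16·(63 − 1·53) = 16·63 − 19·53 = 16·63 − 19·(116 − 1·63) = −19·116 + 35·63 = −19·116 + 35·(179 − 1·116) = 35·179 − 54·116, i.e. 116·(-54) + 179·35 = 1.
Times 558: 116·(-30132) + 179·19530 = 558, so (-30132, 19530) solves it.
Shifting by a multiple of (179, −116) keeps it a solution: m = -30132 + 169·179 = 119, n = 19530 − 169·116 = -74.
Check: 116·119 + 179·(-74) = 13804 − 13246 = 558. ✓

m = 119, n = -74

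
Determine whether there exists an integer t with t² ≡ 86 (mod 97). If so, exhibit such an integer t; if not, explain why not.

t = 59

t = 59 works: 59² = 3481, and 3481 − 86 = 3395 = 35·97.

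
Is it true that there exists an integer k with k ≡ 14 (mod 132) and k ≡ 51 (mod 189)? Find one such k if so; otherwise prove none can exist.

No such integer exists.

gcd(132, 189) = 3. If k ≡ 14 (mod 132) and k ≡ 51 (mod 189), then k ≡ 14 (mod 3) and k ≡ 51 (mod 3).
But 14 mod 3 = 2 while 51 mod 3 = 0, a contradiction.
Therefore no such k exists.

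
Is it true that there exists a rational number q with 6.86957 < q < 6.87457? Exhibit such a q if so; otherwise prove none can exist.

q = 213/31

Multiplying by 31: 31·6.86957 = 212.95667 and 31·6.87457 = 213.11167, so the integer 213 lies strictly between them.
Hence 213/31 is a rational number with 6.86957 < 213/31 < 6.87457.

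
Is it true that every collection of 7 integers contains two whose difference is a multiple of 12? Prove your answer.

Consider the 7 integers 43, 44, …, 49. They lie in distinct residue classes modulo 12, since 7 ≤ 12.
Any two of them differ by at most 6 < 12 and by at least 1, so no difference is a multiple of 12.

No, the set {43, 44, 45, 46, 47, 48, 49} is a counterexample.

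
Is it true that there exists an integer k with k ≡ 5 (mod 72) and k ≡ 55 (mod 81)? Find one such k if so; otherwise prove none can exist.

gcd(72, 81) = 9. If k ≡ 5 (mod 72) and k ≡ 55 (mod 81), then k ≡ 5 (mod 9) and k ≡ 55 (mod 9).
But 5 mod 9 = 5 while 55 mod 9 = 1, a contradiction.
Hence the system has no solution.

No, no such integer exists.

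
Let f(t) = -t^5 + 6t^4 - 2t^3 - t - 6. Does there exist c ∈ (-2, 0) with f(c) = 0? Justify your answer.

Yes, such a c exists.

f(-2) = 140 and f(0) = -6, which have opposite signs.
As a polynomial, f is continuous on every closed interval.
By the Intermediate Value Theorem f must vanish at some point of (-2, 0).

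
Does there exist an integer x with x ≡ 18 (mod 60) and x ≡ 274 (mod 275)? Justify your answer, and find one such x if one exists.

No, no such integer exists.

gcd(60, 275) = 5. If x ≡ 18 (mod 60) and x ≡ 274 (mod 275), then x ≡ 18 (mod 5) and x ≡ 274 (mod 5).
These are incompatible: 18 − 274 = -256 is not divisible by 5.
So no integer satisfies both congruences.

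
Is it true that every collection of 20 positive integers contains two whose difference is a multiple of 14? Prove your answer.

Yes, this is always true.

Each integer lies in one of the 14 residue classes modulo 14.
Placing 20 integers into 14 classes, some class receives at least two — say a and b.
Their difference a − b is then a multiple of 14.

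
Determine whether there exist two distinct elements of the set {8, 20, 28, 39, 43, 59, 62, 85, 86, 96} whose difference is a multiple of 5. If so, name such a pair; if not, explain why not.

Yes: 8 and 28.

Reduce each element mod 5: 8↦3, 20↦0, 28↦3, 39↦4, 43↦3, 59↦4, 62↦2, 85↦0, 86↦1, 96↦1. The residue 3 repeats (at 8 and 28), and 28 − 8 = 20 = 4·5.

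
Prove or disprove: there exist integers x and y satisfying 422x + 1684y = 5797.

Any value of 422x + 1684y is a multiple of gcd(422, 1684) = 2.
But 5797 = 2·2898 + 1, so 2 ∤ 5797.
So the equation is unsolvable over ℤ.

No such integers exist.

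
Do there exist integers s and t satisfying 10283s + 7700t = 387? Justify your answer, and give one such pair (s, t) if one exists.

gcd(10283, 7700) = 7, so every integer of the form 10283s + 7700t is a multiple of 7.
But 387 = 7·55 + 2, so 7 ∤ 387.
Hence no integers s, t satisfy the equation.

No such integers exist.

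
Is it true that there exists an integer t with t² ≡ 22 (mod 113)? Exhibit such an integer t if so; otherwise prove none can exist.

Take t = 19. Then 19² = 361 = 3·113 + 22, so 19² ≡ 22 (mod 113).

t = 19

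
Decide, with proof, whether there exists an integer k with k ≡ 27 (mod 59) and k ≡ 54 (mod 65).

k = 1679

gcd(59, 65) = 1, so the Chinese Remainder Theorem guarantees exactly one residue class mod 3835 satisfying both.
Any solution of the first congruence is k = 27 + 59t; substituting into the second, 59t ≡ 54 − 27 ≡ 27 (mod 65).
Invert 59 mod 65 by the Euclidean algorithm: 65 = 1·59 + 6, 59 = 9·6 + 5, 6 = 1·5 + 1, 5 = 5·1 + 0; back-substituting, 1 = 6 − 1·5 = 6 − (59 − 9·6) = −59 + 10·6 = −59 + 10·(65 − 1·59) = 10·65 − 11·59. Hence 59·(-11) ≡ 1, so 59⁻¹ ≡ -11 ≡ 54 (mod 65).
Multiplying by 54: t ≡ 54·27 = 1458 ≡ 28 (mod 65).
Taking t = 28 gives k = 27 + 59·28 = 1679.
Indeed 1679 ≡ 27 (mod 59) and 1679 ≡ 54 (mod 65).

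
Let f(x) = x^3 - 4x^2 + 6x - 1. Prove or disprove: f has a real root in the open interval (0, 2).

f(0) = -1 and f(2) = 3, which have opposite signs.
Since f is a polynomial it is continuous on [0, 2].
By the Intermediate Value Theorem, f takes the value 0 somewhere in the open interval.

Such a root exists.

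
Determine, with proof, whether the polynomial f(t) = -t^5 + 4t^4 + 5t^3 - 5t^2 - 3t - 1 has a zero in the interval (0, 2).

Such a root exists.

f(0) = -1 and f(2) = 45, which have opposite signs.
As a polynomial, f is continuous on every closed interval.
By the Intermediate Value Theorem, f takes the value 0 somewhere in the open interval.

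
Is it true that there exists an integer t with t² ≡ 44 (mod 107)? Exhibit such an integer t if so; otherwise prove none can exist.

t = 77 works: 77² = 5929, and 5929 − 44 = 5885 = 55·107.

t = 77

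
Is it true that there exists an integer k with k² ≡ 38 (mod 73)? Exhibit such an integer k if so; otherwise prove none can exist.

k = 44 works: 44² = 1936, and 1936 − 38 = 1898 = 26·73.

k = 44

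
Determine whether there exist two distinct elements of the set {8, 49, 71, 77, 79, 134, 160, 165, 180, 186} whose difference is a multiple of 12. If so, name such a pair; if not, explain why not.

No such pair exists.

Reduce each element modulo 12: 8↦8, 49↦1, 71↦11, 77↦5, 79↦7, 134↦2, 160↦4, 165↦9, 180↦0, 186↦6.
All 10 residues are distinct, so no two elements differ by a multiple of 12.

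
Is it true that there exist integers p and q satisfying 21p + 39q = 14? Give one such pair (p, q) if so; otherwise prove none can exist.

No, no such integers exist.

gcd(21, 39) = 3, so every integer of the form 21p + 39q is a multiple of 3.
But 14 is not a multiple of 3 (it leaves remainder 2).
Therefore 21p + 39q = 14 has no solution in integers.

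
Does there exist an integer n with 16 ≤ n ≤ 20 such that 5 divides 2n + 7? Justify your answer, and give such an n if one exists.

Scanning upward from n = 16 gives 39, 41, 43, none divisible by 5. At n = 19 we get 2·19 + 7 = 45, and 45 = 5·9.

n = 19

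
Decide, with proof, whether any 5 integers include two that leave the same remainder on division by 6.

Take the 5 consecutive integers 17, 18, …, 21: their residues mod 6 are all distinct because 5 ≤ 6.
Hence this collection has no pair with equal remainders mod 6, disproving the claim.

No; for instance {17, 18, 19, 20, 21} is a counterexample.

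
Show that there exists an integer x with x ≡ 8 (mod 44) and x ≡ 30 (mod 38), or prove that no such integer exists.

x = 448

gcd(44, 38) = 2. A simultaneous solution exists iff 8 ≡ 30 (mod 2); here 8 mod 2 = 0 = 30 mod 2, so it does.
Put x = 8 + 44t, so we need 44t ≡ 22 (mod 38), equivalently (divide by 2) 22t ≡ 11 (mod 19).
22 ≡ 3 (mod 19), so this reads 3t ≡ 11 (mod 19). Invert 3 mod 19 by the Euclidean algorithm: 19 = 6·3 + 1, 3 = 3·1 + 0; back-substituting, 1 = 19 − 6·3. Hence 3·(-6) ≡ 1, so 3⁻¹ ≡ -6 ≡ 13 (mod 19).
Therefore t ≡ 13·11 = 143 ≡ 10 (mod 19).
Then x = 8 + 44·10 = 448.
Indeed 448 ≡ 8 (mod 44) and 448 ≡ 30 (mod 38).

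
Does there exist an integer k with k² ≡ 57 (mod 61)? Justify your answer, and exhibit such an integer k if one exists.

Take k = 39. Then 39² = 1521 = 24·61 + 57, so 39² ≡ 57 (mod 61).

k = 39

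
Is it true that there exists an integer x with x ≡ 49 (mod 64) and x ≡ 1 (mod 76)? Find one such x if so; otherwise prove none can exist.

gcd(64, 76) = 4. A simultaneous solution exists iff 49 ≡ 1 (mod 4); here 49 mod 4 = 1 = 1 mod 4, so it does.
Step through x = 49, 49 + 64, 49 + 2·64, …: the values 49, 113, 177, 241, 305 reduce mod 76 to 49, 37, 25, 13, 1. The value 305 hits 1.
Indeed 305 ≡ 49 (mod 64) and 305 ≡ 1 (mod 76).

x = 305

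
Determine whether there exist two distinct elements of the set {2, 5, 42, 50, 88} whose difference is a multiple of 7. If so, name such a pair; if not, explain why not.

Residues mod 7: 2↦2, 5↦5, 42↦0, 50↦1, 88↦4.
These 5 residues are pairwise different, hence no difference of two elements is divisible by 7.

There is no such pair.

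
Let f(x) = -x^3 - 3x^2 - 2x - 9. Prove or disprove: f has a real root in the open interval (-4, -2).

f(-4) = 15 and f(-2) = -9, which have opposite signs.
Since f is a polynomial it is continuous on [-4, -2].
By the Intermediate Value Theorem f must vanish at some point of (-4, -2).

Such a root exists.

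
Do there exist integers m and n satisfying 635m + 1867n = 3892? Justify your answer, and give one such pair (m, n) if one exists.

m = 209, n = -69

635 and 1867 are coprime, so 635m + 1867n ranges over all of ℤ.
Run the Euclidean algorithm on 1867 and 635: 1867 = 2·635 + 597, 635 = 1·597 + 38, 597 = 15·38 + 27, 38 = 1·27 + 11, 27 = 2·11 + 5, 11 = 2·5 + 1, 5 = 5·1 + 0.
Back-substituting, 1 = 11 − 2·5 = 11 − 2·(27 − 2·11) = −2·27 + 5·11 = −2·27 + 5·(38 − 1·27) = 5·38 − 7·27 = 5·38 − 7·(597 − 15·38) = −7·597 + 110·38 = −7·597 + 110·(635 − 1·597) = 110·635 − 117·597 = 110·635 − 117·(1867 − 2·635) = −117·1867 + 344·635; that is, 635·344 + 1867·(-117) = 1.
Times 3892: 635·1338848 + 1867·(-455364) = 3892, so (1338848, -455364) solves it.
Shifting by a multiple of (1867, −635) keeps it a solution: m = 1338848 − 717·1867 = 209, n = -455364 + 717·635 = -69.
Indeed 635·209 + 1867·(-69) = 132715 − 128823 = 3892.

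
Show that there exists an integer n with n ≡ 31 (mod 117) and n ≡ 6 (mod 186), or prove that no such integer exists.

There is no such integer.

Reduce both congruences modulo 3, which divides 117 and 186: they say n ≡ 31 (mod 3) and n ≡ 6 (mod 3).
However 31 ≡ 1 and 6 ≡ 0 (mod 3), and 1 ≠ 0.
So no integer satisfies both congruences.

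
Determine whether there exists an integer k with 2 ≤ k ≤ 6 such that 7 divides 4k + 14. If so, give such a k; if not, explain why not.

No such integer k in that range exists.

For k = 2, 3, …, 6 the values of 4k + 14 modulo 7 are 1, 5, 2, 6, 3 respectively.
None is 0, so 7 never divides 4k + 14 on this range.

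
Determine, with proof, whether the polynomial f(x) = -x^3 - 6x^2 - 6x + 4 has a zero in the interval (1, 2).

No.

f(1) = -9 and f(2) = -40, both negative, so a sign-change argument is unavailable; we show f keeps this sign on the whole interval.
Shift to the endpoint 1: with x = 1 + u (0 < u < 1), one computes f(1 + u) = -u^3 - 9u^2 - 21u - 9.
All 4 nonzero coefficients of this polynomial in u are negative; hence for u > 0 the value is a sum of negative terms (the constant -9 among them).
Therefore f(x) < 0 throughout (1, 2), and f has no zero there.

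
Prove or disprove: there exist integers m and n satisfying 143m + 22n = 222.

No such integers exist.

Both 143 and 22 are divisible by gcd(143, 22) = 11, hence so is any combination 143m + 22n.
However 222 leaves remainder 2 on division by 11.
Hence no integers m, n satisfy the equation.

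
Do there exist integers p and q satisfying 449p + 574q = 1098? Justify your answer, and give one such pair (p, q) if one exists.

449 and 574 are coprime, so 449p + 574q ranges over all of ℤ.
Dividing repeatedly: 574 = 1·449 + 125, 449 = 3·125 + 74, 125 = 1·74 + 51, 74 = 1·51 + 23, 51 = 2·23 + 5, 23 = 4·5 + 3, 5 = 1·3 + 2, 3 = 1·2 + 1, 2 = 2·1 + 0.
Unwinding: 1 = 3 − 1·2 = 3 − (5 − 1·3) = −5 + 2·3 = −5 + 2·(23 − 4·5) = 2·23 − 9·5 = 2·23 − 9·(51 − 2·23) = −9·51 + 20·23 = −9·51 + 20·(74 − 1·51) = 20·74 − 29·51 = 20·74 − 29·(125 − 1·74) = −29·125 + 49·74 = −29·125 + 49·(449 − 3·125) = 49·449 − 176·125 = 49·449 − 176·(574 − 1·449) = −176·574 + 225·449, i.e. 449·225 + 574·(-176) = 1.
Scaling by 1098 gives the particular solution (p, q) = (247050, -193248).
The general solution is p = 247050 + 574k, q = -193248 − 449k; taking k = -430 gives the smaller pair p = 230, q = -178.
Check: 449·230 + 574·(-178) = 103270 − 102172 = 1098. ✓

p = 230, q = -178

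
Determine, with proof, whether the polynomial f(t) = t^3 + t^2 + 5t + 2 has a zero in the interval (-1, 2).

Such a root exists.

f(-1) = -3 and f(2) = 24, which have opposite signs.
As a polynomial, f is continuous on every closed interval.
By the Intermediate Value Theorem, f takes the value 0 somewhere in the open interval.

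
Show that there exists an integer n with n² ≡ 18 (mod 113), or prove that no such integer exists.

Take n = 73. Then 73² = 5329 = 47·113 + 18, so 73² ≡ 18 (mod 113).

n = 73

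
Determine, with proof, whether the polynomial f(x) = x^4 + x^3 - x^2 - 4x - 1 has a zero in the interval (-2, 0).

f(-2) = 11 and f(0) = -1, which have opposite signs.
Since f is a polynomial it is continuous on [-2, 0].
By the Intermediate Value Theorem f must vanish at some point of (-2, 0).

Yes, f has a root in the interval.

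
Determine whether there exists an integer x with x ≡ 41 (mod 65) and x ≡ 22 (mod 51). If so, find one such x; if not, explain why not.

x = 3031

The moduli 65 and 51 are coprime, so by the Chinese Remainder Theorem a unique solution modulo 3315 exists.
Any solution of the first congruence is x = 41 + 65t; substituting into the second, 65t ≡ 22 − 41 ≡ 32 (mod 51).
65 ≡ 14 (mod 51), so this reads 14t ≡ 32 (mod 51). Since 14·11 = 154 = 3·51 + 1, the inverse of 14 mod 51 is 11.
Therefore t ≡ 11·32 = 352 ≡ 46 (mod 51).
Taking t = 46 gives x = 41 + 65·46 = 3031.
Verify: 3031 = 46·65 + 41 and 3031 = 59·51 + 22. ✓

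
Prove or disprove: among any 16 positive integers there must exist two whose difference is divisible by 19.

No, the set {11, 12, 13, 14, 15, 16, 17, 18, 19, 20, 21, 22, 23, 24, 25, 26} is a counterexample.

Consider the 16 integers 11, 12, …, 26. They lie in distinct residue classes modulo 19, since 16 ≤ 19.
The differences between them range over 1, …, 15, none of which is divisible by 19.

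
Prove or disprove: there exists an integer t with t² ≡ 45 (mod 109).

t = 63

t = 63 works: 63² = 3969, and 3969 − 45 = 3924 = 36·109.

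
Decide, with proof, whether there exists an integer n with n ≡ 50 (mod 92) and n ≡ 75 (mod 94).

There is no such integer.

Reduce both congruences modulo 2, which divides 92 and 94: they say n ≡ 50 (mod 2) and n ≡ 75 (mod 2).
These are incompatible: 50 − 75 = -25 is not divisible by 2.
So no integer satisfies both congruences.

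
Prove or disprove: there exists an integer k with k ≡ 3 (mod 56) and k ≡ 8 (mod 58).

No such integer exists.

Both moduli are multiples of 2 = gcd(56, 58), so any solution would satisfy k ≡ 3 and k ≡ 8 modulo 2 simultaneously.
But 3 mod 2 = 1 while 8 mod 2 = 0, a contradiction.
So no integer satisfies both congruences.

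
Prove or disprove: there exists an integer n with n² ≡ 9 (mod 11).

n = 3

Take n = 3. Then 3² = 9, and since 0 ≤ 9 < 11 this is already reduced: 3² ≡ 9 (mod 11).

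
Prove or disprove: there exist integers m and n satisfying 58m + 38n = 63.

No such integers exist.

gcd(58, 38) = 2, so every integer of the form 58m + 38n is a multiple of 2.
But 63 = 2·31 + 1, so 2 ∤ 63.
Therefore 58m + 38n = 63 has no solution in integers.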